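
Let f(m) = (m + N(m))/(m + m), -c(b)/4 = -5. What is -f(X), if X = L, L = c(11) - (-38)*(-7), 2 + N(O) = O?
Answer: -247/246 ≈ -1.0041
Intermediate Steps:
N(O) = -2 + O
c(b) = 20 (c(b) = -4*(-5) = 20)
L = -246 (L = 20 - (-38)*(-7) = 20 - 1*266 = 20 - 266 = -246)
X = -246
f(m) = (-2 + 2*m)/(2*m) (f(m) = (m + (-2 + m))/(m + m) = (-2 + 2*m)/((2*m)) = (-2 + 2*m)*(1/(2*m)) = (-2 + 2*m)/(2*m))
-f(X) = -(-1 - 246)/(-246) = -(-1)*(-247)/246 = -1*247/246 = -247/246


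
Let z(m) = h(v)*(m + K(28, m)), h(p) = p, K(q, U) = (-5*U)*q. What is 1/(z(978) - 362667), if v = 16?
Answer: -1/2537739 ≈ -3.9405e-7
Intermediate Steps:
K(q, U) = -5*U*q
z(m) = -2224*m (z(m) = 16*(m - 5*m*28) = 16*(m - 140*m) = 16*(-139*m) = -2224*m)
1/(z(978) - 362667) = 1/(-2224*978 - 362667) = 1/(-2175072 - 362667) = 1/(-2537739) = -1/2537739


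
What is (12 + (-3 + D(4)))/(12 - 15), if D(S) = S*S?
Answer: -25/3 ≈ -8.3333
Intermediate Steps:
D(S) = S²
(12 + (-3 + D(4)))/(12 - 15) = (12 + (-3 + 4²))/(12 - 15) = (12 + (-3 + 16))/(-3) = (12 + 13)*(-⅓) = 25*(-⅓) = -25/3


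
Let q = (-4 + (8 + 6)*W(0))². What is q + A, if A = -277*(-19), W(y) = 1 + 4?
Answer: 9619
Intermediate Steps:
W(y) = 5
A = 5263
q = 4356 (q = (-4 + (8 + 6)*5)² = (-4 + 14*5)² = (-4 + 70)² = 66² = 4356)
q + A = 4356 + 5263 = 9619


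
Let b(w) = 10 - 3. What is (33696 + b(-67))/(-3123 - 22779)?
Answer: -33703/25902 ≈ -1.3012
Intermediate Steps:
b(w) = 7
(33696 + b(-67))/(-3123 - 22779) = (33696 + 7)/(-3123 - 22779) = 33703/(-25902) = 33703*(-1/25902) = -33703/25902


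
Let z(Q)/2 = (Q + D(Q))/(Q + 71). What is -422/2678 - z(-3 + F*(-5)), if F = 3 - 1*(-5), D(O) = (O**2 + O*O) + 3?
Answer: -2450508/9373 ≈ -261.44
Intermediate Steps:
D(O) = 3 + 2*O**2 (D(O) = (O**2 + O**2) + 3 = 2*O**2 + 3 = 3 + 2*O**2)
F = 8 (F = 3 + 5 = 8)
z(Q) = 2*(3 + Q + 2*Q**2)/(71 + Q) (z(Q) = 2*((Q + (3 + 2*Q**2))/(Q + 71)) = 2*((3 + Q + 2*Q**2)/(71 + Q)) = 2*(3 + Q + 2*Q**2)/(71 + Q))
-422/2678 - z(-3 + F*(-5)) = -422/2678 - 2*(3 + (-3 + 8*(-5)) + 2*(-3 + 8*(-5))**2)/(71 + (-3 + 8*(-5))) = -422*1/2678 - 2*(3 + (-3 - 40) + 2*(-3 - 40)**2)/(71 + (-3 - 40)) = -211/1339 - 2*(3 - 43 + 2*(-43)**2)/(71 - 43) = -211/1339 - 2*(3 - 43 + 2*1849)/28 = -211/1339 - 2*(3 - 43 + 3698)/28 = -211/1339 - 2*3658/28 = -211/1339 - 1*1829/7 = -211/1339 - 1829/7 = -2450508/9373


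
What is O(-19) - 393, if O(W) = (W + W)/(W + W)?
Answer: -392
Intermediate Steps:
O(W) = 1 (O(W) = (2*W)/((2*W)) = (2*W)*(1/(2*W)) = 1)
O(-19) - 393 = 1 - 393 = -392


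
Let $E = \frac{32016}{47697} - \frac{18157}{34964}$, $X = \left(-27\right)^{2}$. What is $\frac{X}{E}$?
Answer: $\frac{45027303516}{9384185} \approx 4798.2$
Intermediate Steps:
$X = 729$
$E = \frac{84457665}{555892636}$ ($E = 32016 \cdot \frac{1}{47697} - \frac{18157}{34964} = \frac{10672}{15899} - \frac{18157}{34964} = \frac{84457665}{555892636} \approx 0.15193$)
$\frac{X}{E} = \frac{729}{\frac{84457665}{555892636}} = 729 \cdot \frac{555892636}{84457665} = \frac{45027303516}{9384185}$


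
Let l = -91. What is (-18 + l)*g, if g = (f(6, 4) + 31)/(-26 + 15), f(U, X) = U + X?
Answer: 4469/11 ≈ 406.27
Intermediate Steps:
g = -41/11 (g = ((6 + 4) + 31)/(-26 + 15) = (10 + 31)/(-11) = 41*(-1/11) = -41/11 ≈ -3.7273)
(-18 + l)*g = (-18 - 91)*(-41/11) = -109*(-41/11) = 4469/11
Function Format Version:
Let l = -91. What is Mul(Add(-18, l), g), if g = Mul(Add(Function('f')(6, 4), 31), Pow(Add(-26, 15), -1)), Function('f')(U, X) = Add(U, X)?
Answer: Rational(4469, 11) ≈ 406.27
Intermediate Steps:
g = Rational(-41, 11) (g = Mul(Add(Add(6, 4), 31), Pow(Add(-26, 15), -1)) = Mul(Add(10, 31), Pow(-11, -1)) = Mul(41, Rational(-1, 11)) = Rational(-41, 11) ≈ -3.7273)
Mul(Add(-18, l), g) = Mul(Add(-18, -91), Rational(-41, 11)) = Mul(-109, Rational(-41, 11)) = Rational(4469, 11)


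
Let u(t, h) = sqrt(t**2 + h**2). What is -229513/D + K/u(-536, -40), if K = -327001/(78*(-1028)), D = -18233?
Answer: 229513/18233 + 327001*sqrt(4514)/2895604608 ≈ 12.595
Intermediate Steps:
u(t, h) = sqrt(h**2 + t**2)
K = 327001/80184 (K = -327001/(-80184) = -327001*(-1/80184) = 327001/80184 ≈ 4.0781)
-229513/D + K/u(-536, -40) = -229513/(-18233) + 327001/(80184*(sqrt((-40)**2 + (-536)**2))) = -229513*(-1/18233) + 327001/(80184*(sqrt(1600 + 287296))) = 229513/18233 + 327001/(80184*(sqrt(288896))) = 229513/18233 + 327001/(80184*((8*sqrt(4514)))) = 229513/18233 + 327001*(sqrt(4514)/36112)/80184 = 229513/18233 + 327001*sqrt(4514)/2895604608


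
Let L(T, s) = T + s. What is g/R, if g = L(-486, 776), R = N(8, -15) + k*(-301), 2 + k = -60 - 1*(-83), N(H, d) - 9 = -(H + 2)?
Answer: -5/109 ≈ -0.045872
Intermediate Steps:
N(H, d) = 7 - H (N(H, d) = 9 - (H + 2) = 9 - (2 + H) = 9 + (-2 - H) = 7 - H)
k = 21 (k = -2 + (-60 - 1*(-83)) = -2 + (-60 + 83) = -2 + 23 = 21)
R = -6322 (R = (7 - 1*8) + 21*(-301) = (7 - 8) - 6321 = -1 - 6321 = -6322)
g = 290 (g = -486 + 776 = 290)
g/R = 290/(-6322) = 290*(-1/6322) = -5/109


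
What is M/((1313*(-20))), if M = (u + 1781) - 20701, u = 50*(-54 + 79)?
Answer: 1767/2626 ≈ 0.67289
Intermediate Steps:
u = 1250 (u = 50*25 = 1250)
M = -17670 (M = (1250 + 1781) - 20701 = 3031 - 20701 = -17670)
M/((1313*(-20))) = -17670/(1313*(-20)) = -17670/(-26260) = -17670*(-1/26260) = 1767/2626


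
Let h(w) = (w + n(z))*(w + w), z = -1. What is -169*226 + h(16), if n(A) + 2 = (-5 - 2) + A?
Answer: -38002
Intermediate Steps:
n(A) = -9 + A (n(A) = -2 + ((-5 - 2) + A) = -2 + (-7 + A) = -9 + A)
h(w) = 2*w*(-10 + w) (h(w) = (w + (-9 - 1))*(w + w) = (w - 10)*(2*w) = (-10 + w)*(2*w) = 2*w*(-10 + w))
-169*226 + h(16) = -169*226 + 2*16*(-10 + 16) = -38194 + 2*16*6 = -38194 + 192 = -38002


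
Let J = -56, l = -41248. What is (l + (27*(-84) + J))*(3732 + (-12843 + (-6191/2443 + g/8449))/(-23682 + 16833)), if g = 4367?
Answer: -365075523822087220/2243961461 ≈ -1.6269e+8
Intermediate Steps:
(l + (27*(-84) + J))*(3732 + (-12843 + (-6191/2443 + g/8449))/(-23682 + 16833)) = (-41248 + (27*(-84) - 56))*(3732 + (-12843 + (-6191/2443 + 4367/8449))/(-23682 + 16833)) = (-41248 + (-2268 - 56))*(3732 + (-12843 + (-6191*1/2443 + 4367*(1/8449)))/(-6849)) = (-41248 - 2324)*(3732 + (-12843 + (-6191/2443 + 4367/8449))*(-1/6849)) = -43572*(3732 + (-12843 - 5948454/2948701)*(-1/6849)) = -43572*(3732 - 37876115397/2948701*(-1/6849)) = -43572*(3732 + 12625371799/6731884383) = -43572*25136017889155/6731884383 = -365075523822087220/2243961461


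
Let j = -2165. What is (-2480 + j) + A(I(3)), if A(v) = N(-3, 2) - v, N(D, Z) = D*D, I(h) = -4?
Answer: -4632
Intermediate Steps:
N(D, Z) = D²
A(v) = 9 - v (A(v) = (-3)² - v = 9 - v)
(-2480 + j) + A(I(3)) = (-2480 - 2165) + (9 - 1*(-4)) = -4645 + (9 + 4) = -4645 + 13 = -4632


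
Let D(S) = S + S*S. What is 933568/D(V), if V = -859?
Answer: 466784/368511 ≈ 1.2667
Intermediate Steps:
D(S) = S + S²
933568/D(V) = 933568/((-859*(1 - 859))) = 933568/((-859*(-858))) = 933568/737022 = 933568*(1/737022) = 466784/368511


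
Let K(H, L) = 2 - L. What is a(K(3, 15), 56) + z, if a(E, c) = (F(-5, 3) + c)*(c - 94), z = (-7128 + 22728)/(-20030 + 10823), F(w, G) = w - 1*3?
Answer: -5603056/3069 ≈ -1825.7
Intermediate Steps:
F(w, G) = -3 + w (F(w, G) = w - 3 = -3 + w)
z = -5200/3069 (z = 15600/(-9207) = 15600*(-1/9207) = -5200/3069 ≈ -1.6944)
a(E, c) = (-94 + c)*(-8 + c) (a(E, c) = ((-3 - 5) + c)*(c - 94) = (-8 + c)*(-94 + c) = (-94 + c)*(-8 + c))
a(K(3, 15), 56) + z = (752 + 56² - 102*56) - 5200/3069 = (752 + 3136 - 5712) - 5200/3069 = -1824 - 5200/3069 = -5603056/3069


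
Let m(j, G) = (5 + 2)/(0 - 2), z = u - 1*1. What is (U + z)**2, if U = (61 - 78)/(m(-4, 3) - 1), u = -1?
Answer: 256/81 ≈ 3.1605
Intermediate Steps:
z = -2 (z = -1 - 1*1 = -1 - 1 = -2)
m(j, G) = -7/2 (m(j, G) = 7/(-2) = 7*(-1/2) = -7/2)
U = 34/9 (U = (61 - 78)/(-7/2 - 1) = -17/(-9/2) = -17*(-2/9) = 34/9 ≈ 3.7778)
(U + z)**2 = (34/9 - 2)**2 = (16/9)**2 = 256/81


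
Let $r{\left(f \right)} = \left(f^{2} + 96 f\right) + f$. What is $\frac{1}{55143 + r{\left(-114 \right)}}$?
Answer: $\frac{1}{57081} \approx 1.7519 \cdot 10^{-5}$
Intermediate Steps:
$r{\left(f \right)} = f^{2} + 97 f$
$\frac{1}{55143 + r{\left(-114 \right)}} = \frac{1}{55143 - 114 \left(97 - 114\right)} = \frac{1}{55143 - -1938} = \frac{1}{55143 + 1938} = \frac{1}{57081}$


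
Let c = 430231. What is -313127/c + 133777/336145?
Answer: -47701062928/144619999495 ≈ -0.32984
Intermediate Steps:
-313127/c + 133777/336145 = -313127/430231 + 133777/336145 = -47701062928/144619999495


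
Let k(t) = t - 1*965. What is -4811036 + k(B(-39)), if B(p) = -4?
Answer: -4812005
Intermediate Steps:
k(t) = -965 + t (k(t) = t - 965 = -965 + t)
-4811036 + k(B(-39)) = -4811036 + (-965 - 4) = -4811036 - 969 = -4812005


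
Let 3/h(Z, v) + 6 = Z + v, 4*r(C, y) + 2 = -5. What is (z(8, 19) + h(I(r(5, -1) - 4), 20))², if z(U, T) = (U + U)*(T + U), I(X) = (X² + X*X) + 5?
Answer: 9618117184/51529 ≈ 1.8665e+5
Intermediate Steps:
r(C, y) = -7/4 (r(C, y) = -½ + (¼)*(-5) = -½ - 5/4 = -7/4)
I(X) = 5 + 2*X² (I(X) = (X² + X²) + 5 = 2*X² + 5 = 5 + 2*X²)
z(U, T) = 2*U*(T + U) (z(U, T) = (2*U)*(T + U) = 2*U*(T + U))
h(Z, v) = 3/(-6 + Z + v) (h(Z, v) = 3/(-6 + (Z + v)) = 3/(-6 + Z + v))
(z(8, 19) + h(I(r(5, -1) - 4), 20))² = (2*8*(19 + 8) + 3/(-6 + (5 + 2*(-7/4 - 4)²) + 20))² = (2*8*27 + 3/(-6 + (5 + 2*(-23/4)²) + 20))² = (432 + 3/(-6 + (5 + 2*(529/16)) + 20))² = (432 + 3/(-6 + (5 + 529/8) + 20))² = (432 + 3/(-6 + 569/8 + 20))² = (432 + 3/(681/8))² = (432 + 3*(8/681))² = (432 + 8/227)² = (98072/227)² = 9618117184/51529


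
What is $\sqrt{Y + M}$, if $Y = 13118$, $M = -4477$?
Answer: $\sqrt{8641} \approx 92.957$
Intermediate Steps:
$\sqrt{Y + M} = \sqrt{13118 - 4477} = \sqrt{8641}$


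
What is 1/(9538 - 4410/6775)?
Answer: 1355/12923108 ≈ 0.00010485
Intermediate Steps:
1/(9538 - 4410/6775) = 1/(9538 - 4410*1/6775) = 1/(9538 - 882/1355) = 1/(12923108/1355) = 1355/12923108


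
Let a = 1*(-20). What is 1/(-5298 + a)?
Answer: -1/5318 ≈ -0.00018804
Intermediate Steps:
a = -20
1/(-5298 + a) = 1/(-5298 - 20) = 1/(-5318) = -1/5318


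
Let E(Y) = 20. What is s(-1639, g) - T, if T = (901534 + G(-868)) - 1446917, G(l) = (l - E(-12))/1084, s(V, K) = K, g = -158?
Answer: 147756197/271 ≈ 5.4523e+5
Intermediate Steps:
G(l) = -5/271 + l/1084 (G(l) = (l - 1*20)/1084 = (l - 20)*(1/1084) = (-20 + l)*(1/1084) = -5/271 + l/1084)
T = -147799015/271 (T = (901534 + (-5/271 + (1/1084)*(-868))) - 1446917 = (901534 + (-5/271 - 217/271)) - 1446917 = (901534 - 222/271) - 1446917 = 244315492/271 - 1446917 = -147799015/271 ≈ -5.4538e+5)
s(-1639, g) - T = -158 - 1*(-147799015/271) = -158 + 147799015/271 = 147756197/271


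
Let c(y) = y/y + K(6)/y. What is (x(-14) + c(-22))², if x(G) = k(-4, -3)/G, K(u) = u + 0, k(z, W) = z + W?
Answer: 729/484 ≈ 1.5062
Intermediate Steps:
k(z, W) = W + z
K(u) = u
x(G) = -7/G (x(G) = (-3 - 4)/G = -7/G)
c(y) = 1 + 6/y (c(y) = y/y + 6/y = 1 + 6/y)
(x(-14) + c(-22))² = (-7/(-14) + (6 - 22)/(-22))² = (-7*(-1/14) - 1/22*(-16))² = (½ + 8/11)² = (27/22)² = 729/484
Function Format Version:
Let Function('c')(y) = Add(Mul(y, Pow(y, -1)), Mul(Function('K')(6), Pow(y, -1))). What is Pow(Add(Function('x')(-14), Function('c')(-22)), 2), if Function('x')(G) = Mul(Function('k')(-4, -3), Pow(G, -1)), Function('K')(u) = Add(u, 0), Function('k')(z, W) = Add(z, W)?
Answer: Rational(729, 484) ≈ 1.5062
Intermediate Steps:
Function('k')(z, W) = Add(W, z)
Function('K')(u) = u
Function('x')(G) = Mul(-7, Pow(G, -1)) (Function('x')(G) = Mul(Add(-3, -4), Pow(G, -1)) = Mul(-7, Pow(G, -1)))
Function('c')(y) = Add(1, Mul(6, Pow(y, -1))) (Function('c')(y) = Add(Mul(y, Pow(y, -1)), Mul(6, Pow(y, -1))) = Add(1, Mul(6, Pow(y, -1))))
Pow(Add(Function('x')(-14), Function('c')(-22)), 2) = Pow(Add(Mul(-7, Pow(-14, -1)), Mul(Pow(-22, -1), Add(6, -22))), 2) = Pow(Add(Mul(-7, Rational(-1, 14)), Mul(Rational(-1, 22), -16)), 2) = Pow(Add(Rational(1, 2), Rational(8, 11)), 2) = Pow(Rational(27, 22), 2) = Rational(729, 484)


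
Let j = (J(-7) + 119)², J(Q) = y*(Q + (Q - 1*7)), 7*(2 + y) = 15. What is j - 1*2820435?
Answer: -2806979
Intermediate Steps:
y = ⅐ (y = -2 + (⅐)*15 = -2 + 15/7 = ⅐ ≈ 0.14286)
J(Q) = -1 + 2*Q/7 (J(Q) = (Q + (Q - 1*7))/7 = (Q + (Q - 7))/7 = (Q + (-7 + Q))/7 = (-7 + 2*Q)/7 = -1 + 2*Q/7)
j = 13456 (j = ((-1 + (2/7)*(-7)) + 119)² = ((-1 - 2) + 119)² = (-3 + 119)² = 116² = 13456)
j - 1*2820435 = 13456 - 1*2820435 = 13456 - 2820435 = -2806979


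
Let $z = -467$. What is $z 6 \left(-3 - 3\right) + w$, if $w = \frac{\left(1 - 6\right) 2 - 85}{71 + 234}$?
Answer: $\frac{1025513}{61} \approx 16812.0$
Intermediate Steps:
$w = - \frac{19}{61}$ ($w = \frac{\left(-5\right) 2 - 85}{305} = \left(-10 - 85\right) \frac{1}{305} = \left(-95\right) \frac{1}{305} = - \frac{19}{61} \approx -0.31148$)
$z 6 \left(-3 - 3\right) + w = - 467 \cdot 6 \left(-3 - 3\right) - \frac{19}{61} = - 467 \cdot 6 \left(-6\right) - \frac{19}{61} = \left(-467\right) \left(-36\right) - \frac{19}{61} = 16812 - \frac{19}{61} = \frac{1025513}{61}$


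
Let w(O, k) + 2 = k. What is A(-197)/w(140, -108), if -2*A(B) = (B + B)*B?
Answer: 38809/110 ≈ 352.81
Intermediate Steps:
A(B) = -B² (A(B) = -(B + B)*B/2 = -2*B*B/2 = -B²)
w(O, k) = -2 + k
A(-197)/w(140, -108) = (-1*(-197)²)/(-2 - 108) = -1*38809/(-110) = -38809*(-1/110) = 38809/110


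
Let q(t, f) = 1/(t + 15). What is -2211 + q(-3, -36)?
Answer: -26531/12 ≈ -2210.9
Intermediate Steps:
q(t, f) = 1/(15 + t)
-2211 + q(-3, -36) = -2211 + 1/(15 - 3) = -2211 + 1/12 = -26531/12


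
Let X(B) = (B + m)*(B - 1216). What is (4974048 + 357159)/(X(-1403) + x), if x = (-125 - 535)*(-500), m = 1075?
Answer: 1777069/396344 ≈ 4.4837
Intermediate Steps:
x = 330000 (x = -660*(-500) = 330000)
X(B) = (-1216 + B)*(1075 + B) (X(B) = (B + 1075)*(B - 1216) = (1075 + B)*(-1216 + B) = (-1216 + B)*(1075 + B))
(4974048 + 357159)/(X(-1403) + x) = (4974048 + 357159)/((-1307200 + (-1403)**2 - 141*(-1403)) + 330000) = 5331207/((-1307200 + 1968409 + 197823) + 330000) = 5331207/(859032 + 330000) = 5331207/1189032 = 5331207*(1/1189032) = 1777069/396344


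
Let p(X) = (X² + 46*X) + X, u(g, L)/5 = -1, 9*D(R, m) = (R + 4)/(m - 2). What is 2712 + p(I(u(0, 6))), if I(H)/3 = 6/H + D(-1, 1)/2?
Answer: 253611/100 ≈ 2536.1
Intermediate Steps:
D(R, m) = (4 + R)/(9*(-2 + m)) (D(R, m) = ((R + 4)/(m - 2))/9 = ((4 + R)/(-2 + m))/9 = (4 + R)/(9*(-2 + m)))
u(g, L) = -5 (u(g, L) = 5*(-1) = -5)
I(H) = -½ + 18/H (I(H) = 3*(6/H + ((4 - 1)/(9*(-2 + 1)))/2) = 3*(6/H + ((⅑)*3/(-1))*(½)) = 3*(6/H + ((⅑)*(-1)*3)*(½)) = 3*(6/H - ⅓*½) = 3*(6/H - ⅙) = 3*(-⅙ + 6/H) = -½ + 18/H)
p(X) = X² + 47*X
2712 + p(I(u(0, 6))) = 2712 + ((½)*(36 - 1*(-5))/(-5))*(47 + (½)*(36 - 1*(-5))/(-5)) = 2712 + ((½)*(-⅕)*(36 + 5))*(47 + (½)*(-⅕)*(36 + 5)) = 2712 + ((½)*(-⅕)*41)*(47 + (½)*(-⅕)*41) = 2712 - 41*(47 - 41/10)/10 = 2712 - 41/10*429/10 = 2712 - 17589/100 = 253611/100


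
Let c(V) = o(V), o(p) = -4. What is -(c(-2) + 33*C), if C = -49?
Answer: 1621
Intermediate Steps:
c(V) = -4
-(c(-2) + 33*C) = -(-4 + 33*(-49)) = -(-4 - 1617) = -1*(-1621) = 1621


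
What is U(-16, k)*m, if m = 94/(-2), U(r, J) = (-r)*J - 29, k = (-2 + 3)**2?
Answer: 611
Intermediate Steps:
k = 1 (k = 1**2 = 1)
U(r, J) = -29 - J*r (U(r, J) = -J*r - 29 = -29 - J*r)
m = -47 (m = 94*(-1/2) = -47)
U(-16, k)*m = (-29 - 1*1*(-16))*(-47) = (-29 + 16)*(-47) = -13*(-47) = 611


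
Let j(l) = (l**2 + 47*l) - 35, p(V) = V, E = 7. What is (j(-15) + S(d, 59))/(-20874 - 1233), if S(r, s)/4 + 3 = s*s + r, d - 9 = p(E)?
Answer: -4487/7369 ≈ -0.60890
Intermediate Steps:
d = 16 (d = 9 + 7 = 16)
j(l) = -35 + l**2 + 47*l
S(r, s) = -12 + 4*r + 4*s**2 (S(r, s) = -12 + 4*(s*s + r) = -12 + 4*(s**2 + r) = -12 + 4*(r + s**2) = -12 + (4*r + 4*s**2) = -12 + 4*r + 4*s**2)
(j(-15) + S(d, 59))/(-20874 - 1233) = ((-35 + (-15)**2 + 47*(-15)) + (-12 + 4*16 + 4*59**2))/(-20874 - 1233) = ((-35 + 225 - 705) + (-12 + 64 + 4*3481))/(-22107) = (-515 + (-12 + 64 + 13924))*(-1/22107) = (-515 + 13976)*(-1/22107) = 13461*(-1/22107) = -4487/7369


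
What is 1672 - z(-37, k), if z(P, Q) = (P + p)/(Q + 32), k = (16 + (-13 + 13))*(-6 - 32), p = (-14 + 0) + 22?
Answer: 963043/576 ≈ 1671.9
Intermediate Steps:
p = 8 (p = -14 + 22 = 8)
k = -608 (k = (16 + 0)*(-38) = 16*(-38) = -608)
z(P, Q) = (8 + P)/(32 + Q) (z(P, Q) = (P + 8)/(Q + 32) = (8 + P)/(32 + Q))
1672 - z(-37, k) = 1672 - (8 - 37)/(32 - 608) = 1672 - (-29)/(-576) = 1672 - (-1)*(-29)/576 = 1672 - 1*29/576 = 1672 - 29/576 = 963043/576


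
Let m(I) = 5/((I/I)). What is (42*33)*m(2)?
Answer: 6930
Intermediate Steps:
m(I) = 5 (m(I) = 5/1 = 5*1 = 5)
(42*33)*m(2) = (42*33)*5 = 1386*5 = 6930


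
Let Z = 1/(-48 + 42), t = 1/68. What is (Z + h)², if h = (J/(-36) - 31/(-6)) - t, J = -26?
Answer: 12201049/374544 ≈ 32.576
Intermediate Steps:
t = 1/68 ≈ 0.014706
h = 3595/612 (h = (-26/(-36) - 31/(-6)) - 1*1/68 = (-26*(-1/36) - 31*(-⅙)) - 1/68 = (13/18 + 31/6) - 1/68 = 53/9 - 1/68 = 3595/612 ≈ 5.8742)
Z = -⅙ (Z = 1/(-6) = -⅙ ≈ -0.16667)
(Z + h)² = (-⅙ + 3595/612)² = (3493/612)² = 12201049/374544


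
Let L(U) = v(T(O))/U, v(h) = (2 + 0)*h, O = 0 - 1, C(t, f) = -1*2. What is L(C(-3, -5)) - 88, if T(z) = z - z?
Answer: -88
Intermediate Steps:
C(t, f) = -2
O = -1
T(z) = 0
v(h) = 2*h
L(U) = 0 (L(U) = (2*0)/U = 0/U = 0)
L(C(-3, -5)) - 88 = 0 - 88 = -88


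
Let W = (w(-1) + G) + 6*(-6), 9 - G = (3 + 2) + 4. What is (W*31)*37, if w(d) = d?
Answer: -42439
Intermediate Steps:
G = 0 (G = 9 - ((3 + 2) + 4) = 9 - (5 + 4) = 9 - 1*9 = 9 - 9 = 0)
W = -37 (W = (-1 + 0) + 6*(-6) = -1 - 36 = -37)
(W*31)*37 = -37*31*37 = -1147*37 = -42439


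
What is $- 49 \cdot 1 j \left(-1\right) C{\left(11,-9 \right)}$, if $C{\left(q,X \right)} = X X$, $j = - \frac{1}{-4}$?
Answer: $\frac{3969}{4} \approx 992.25$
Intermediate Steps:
$j = \frac{1}{4}$ ($j = \left(-1\right) \left(- \frac{1}{4}\right) = \frac{1}{4} \approx 0.25$)
$C{\left(q,X \right)} = X^{2}$
$- 49 \cdot 1 j \left(-1\right) C{\left(11,-9 \right)} = - 49 \cdot 1 \cdot \frac{1}{4} \left(-1\right) \left(-9\right)^{2} = - 49 \cdot \frac{1}{4} \left(-1\right) 81 = - 49 \left(- \frac{1}{4}\right) 81 = - \frac{\left(-49\right) 81}{4} = \left(-1\right) \left(- \frac{3969}{4}\right) = \frac{3969}{4}$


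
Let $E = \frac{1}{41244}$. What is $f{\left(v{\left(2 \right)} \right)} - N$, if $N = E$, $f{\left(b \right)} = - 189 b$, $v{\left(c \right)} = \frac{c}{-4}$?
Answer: $\frac{3897557}{41244} \approx 94.5$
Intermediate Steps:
$v{\left(c \right)} = - \frac{c}{4}$ ($v{\left(c \right)} = c \left(- \frac{1}{4}\right) = - \frac{c}{4}$)
$E = \frac{1}{41244} \approx 2.4246 \cdot 10^{-5}$
$N = \frac{1}{41244} \approx 2.4246 \cdot 10^{-5}$
$f{\left(v{\left(2 \right)} \right)} - N = - 189 \left(\left(- \frac{1}{4}\right) 2\right) - \frac{1}{41244} = \left(-189\right) \left(- \frac{1}{2}\right) - \frac{1}{41244} = \frac{189}{2} - \frac{1}{41244} = \frac{3897557}{41244}$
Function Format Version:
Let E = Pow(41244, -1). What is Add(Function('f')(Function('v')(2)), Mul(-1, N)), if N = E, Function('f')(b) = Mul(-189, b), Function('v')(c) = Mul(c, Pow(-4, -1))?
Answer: Rational(3897557, 41244) ≈ 94.500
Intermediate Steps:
Function('v')(c) = Mul(Rational(-1, 4), c) (Function('v')(c) = Mul(c, Rational(-1, 4)) = Mul(Rational(-1, 4), c))
E = Rational(1, 41244) ≈ 2.4246e-5
N = Rational(1, 41244) ≈ 2.4246e-5
Add(Function('f')(Function('v')(2)), Mul(-1, N)) = Add(Mul(-189, Mul(Rational(-1, 4), 2)), Mul(-1, Rational(1, 41244))) = Add(Mul(-189, Rational(-1, 2)), Rational(-1, 41244)) = Add(Rational(189, 2), Rational(-1, 41244)) = Rational(3897557, 41244)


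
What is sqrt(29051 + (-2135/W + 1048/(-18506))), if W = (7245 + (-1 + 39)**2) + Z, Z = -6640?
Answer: 14*sqrt(53276738759660562)/18959397 ≈ 170.44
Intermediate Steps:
W = 2049 (W = (7245 + (-1 + 39)**2) - 6640 = (7245 + 38**2) - 6640 = (7245 + 1444) - 6640 = 8689 - 6640 = 2049)
sqrt(29051 + (-2135/W + 1048/(-18506))) = sqrt(29051 + (-2135/2049 + 1048/(-18506))) = sqrt(29051 + (-2135*1/2049 + 1048*(-1/18506))) = sqrt(29051 + (-2135/2049 - 524/9253)) = sqrt(29051 - 20828831/18959397) = sqrt(550768613416/18959397) = 14*sqrt(53276738759660562)/18959397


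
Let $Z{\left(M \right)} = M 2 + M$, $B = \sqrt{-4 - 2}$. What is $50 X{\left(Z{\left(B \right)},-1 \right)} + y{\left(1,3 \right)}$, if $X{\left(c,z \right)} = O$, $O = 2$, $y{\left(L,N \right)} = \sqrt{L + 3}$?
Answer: $102$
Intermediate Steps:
$y{\left(L,N \right)} = \sqrt{3 + L}$
$B = i \sqrt{6}$ ($B = \sqrt{-6} = i \sqrt{6} \approx 2.4495 i$)
$Z{\left(M \right)} = 3 M$ ($Z{\left(M \right)} = 2 M + M = 3 M$)
$X{\left(c,z \right)} = 2$
$50 X{\left(Z{\left(B \right)},-1 \right)} + y{\left(1,3 \right)} = 50 \cdot 2 + \sqrt{3 + 1} = 100 + \sqrt{4} = 100 + 2 = 102$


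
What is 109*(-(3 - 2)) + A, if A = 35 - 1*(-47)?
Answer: -27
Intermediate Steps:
A = 82 (A = 35 + 47 = 82)
109*(-(3 - 2)) + A = 109*(-(3 - 2)) + 82 = 109*(-1*1) + 82 = 109*(-1) + 82 = -109 + 82 = -27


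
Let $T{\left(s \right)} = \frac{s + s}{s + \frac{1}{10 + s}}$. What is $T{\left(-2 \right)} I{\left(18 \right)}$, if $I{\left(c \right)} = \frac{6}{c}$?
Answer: $\frac{32}{45} \approx 0.71111$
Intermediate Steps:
$T{\left(s \right)} = \frac{2 s}{s + \frac{1}{10 + s}}$
$T{\left(-2 \right)} I{\left(18 \right)} = 2 \left(-2\right) \frac{1}{1 + \left(-2\right)^{2} + 10 \left(-2\right)} \left(10 - 2\right) \frac{6}{18} = 2 \left(-2\right) \frac{1}{1 + 4 - 20} \cdot 8 \cdot 6 \cdot \frac{1}{18} = 2 \left(-2\right) \frac{1}{-15} \cdot 8 \cdot \frac{1}{3} = 2 \left(-2\right) \left(- \frac{1}{15}\right) 8 \cdot \frac{1}{3} = \frac{32}{15} \cdot \frac{1}{3} = \frac{32}{45}$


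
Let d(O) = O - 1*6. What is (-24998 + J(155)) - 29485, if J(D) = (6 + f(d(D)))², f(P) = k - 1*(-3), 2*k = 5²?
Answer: -216083/4 ≈ -54021.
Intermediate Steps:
k = 25/2 (k = (½)*5² = (½)*25 = 25/2 ≈ 12.500)
d(O) = -6 + O (d(O) = O - 6 = -6 + O)
f(P) = 31/2 (f(P) = 25/2 - 1*(-3) = 25/2 + 3 = 31/2)
J(D) = 1849/4 (J(D) = (6 + 31/2)² = (43/2)² = 1849/4)
(-24998 + J(155)) - 29485 = (-24998 + 1849/4) - 29485 = -98143/4 - 29485 = -216083/4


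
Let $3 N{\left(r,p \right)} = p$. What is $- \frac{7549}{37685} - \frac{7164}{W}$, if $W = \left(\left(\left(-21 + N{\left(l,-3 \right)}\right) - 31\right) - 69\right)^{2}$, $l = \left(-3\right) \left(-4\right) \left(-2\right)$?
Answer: $- \frac{95583664}{140225885} \approx -0.68164$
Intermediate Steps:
$l = -24$ ($l = 12 \left(-2\right) = -24$)
$N{\left(r,p \right)} = \frac{p}{3}$
$W = 14884$ ($W = \left(\left(\left(-21 + \frac{1}{3} \left(-3\right)\right) - 31\right) - 69\right)^{2} = \left(\left(\left(-21 - 1\right) - 31\right) - 69\right)^{2} = \left(\left(-22 - 31\right) - 69\right)^{2} = \left(-53 - 69\right)^{2} = \left(-122\right)^{2} = 14884$)
$- \frac{7549}{37685} - \frac{7164}{W} = - \frac{7549}{37685} - \frac{7164}{14884} = \left(-7549\right) \frac{1}{37685} - \frac{1791}{3721} = - \frac{7549}{37685} - \frac{1791}{3721} = - \frac{95583664}{140225885}$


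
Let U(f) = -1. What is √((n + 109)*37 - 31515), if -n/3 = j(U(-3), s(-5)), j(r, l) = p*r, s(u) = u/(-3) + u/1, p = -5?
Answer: 23*I*√53 ≈ 167.44*I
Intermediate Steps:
s(u) = 2*u/3 (s(u) = u*(-⅓) + u*1 = -u/3 + u = 2*u/3)
j(r, l) = -5*r
n = -15 (n = -(-15)*(-1) = -3*5 = -15)
√((n + 109)*37 - 31515) = √((-15 + 109)*37 - 31515) = √(94*37 - 31515) = √(3478 - 31515) = √(-28037) = 23*I*√53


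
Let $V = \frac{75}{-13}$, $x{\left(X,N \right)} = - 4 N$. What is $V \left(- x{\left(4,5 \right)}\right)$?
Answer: $- \frac{1500}{13} \approx -115.38$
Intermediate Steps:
$V = - \frac{75}{13}$ ($V = 75 \left(- \frac{1}{13}\right) = - \frac{75}{13} \approx -5.7692$)
$V \left(- x{\left(4,5 \right)}\right) = - \frac{75 \left(- \left(-4\right) 5\right)}{13} = - \frac{75 \left(\left(-1\right) \left(-20\right)\right)}{13} = \left(- \frac{75}{13}\right) 20 = - \frac{1500}{13}$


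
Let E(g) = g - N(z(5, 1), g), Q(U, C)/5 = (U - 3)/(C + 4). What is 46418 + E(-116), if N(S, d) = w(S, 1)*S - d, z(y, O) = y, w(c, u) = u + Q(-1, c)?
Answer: 415729/9 ≈ 46192.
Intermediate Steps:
Q(U, C) = 5*(-3 + U)/(4 + C) (Q(U, C) = 5*((U - 3)/(C + 4)) = 5*((-3 + U)/(4 + C)) = 5*(-3 + U)/(4 + C))
w(c, u) = u - 20/(4 + c) (w(c, u) = u + 5*(-3 - 1)/(4 + c) = u + 5*(-4)/(4 + c) = u - 20/(4 + c))
N(S, d) = -d + S*(-16 + S)/(4 + S) (N(S, d) = ((-20 + 1*(4 + S))/(4 + S))*S - d = ((-20 + (4 + S))/(4 + S))*S - d = ((-16 + S)/(4 + S))*S - d = S*(-16 + S)/(4 + S) - d = -d + S*(-16 + S)/(4 + S))
E(g) = 55/9 + 2*g (E(g) = g - (5*(-16 + 5) - g*(4 + 5))/(4 + 5) = g - (5*(-11) - 1*g*9)/9 = g - (-55 - 9*g)/9 = g - (-55/9 - g) = g + (55/9 + g) = 55/9 + 2*g)
46418 + E(-116) = 46418 + (55/9 + 2*(-116)) = 46418 + (55/9 - 232) = 46418 - 2033/9 = 415729/9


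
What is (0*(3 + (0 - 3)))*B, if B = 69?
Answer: 0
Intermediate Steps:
(0*(3 + (0 - 3)))*B = (0*(3 + (0 - 3)))*69 = (0*(3 - 3))*69 = (0*0)*69 = 0*69 = 0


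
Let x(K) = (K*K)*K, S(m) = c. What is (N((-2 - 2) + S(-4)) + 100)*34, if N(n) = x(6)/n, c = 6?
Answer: 7072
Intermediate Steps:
S(m) = 6
x(K) = K³ (x(K) = K²*K = K³)
N(n) = 216/n (N(n) = 6³/n = 216/n)
(N((-2 - 2) + S(-4)) + 100)*34 = (216/((-2 - 2) + 6) + 100)*34 = (216/(-4 + 6) + 100)*34 = (216/2 + 100)*34 = (216*(½) + 100)*34 = (108 + 100)*34 = 208*34 = 7072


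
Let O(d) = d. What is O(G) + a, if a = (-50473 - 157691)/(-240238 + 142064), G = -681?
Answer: -33324165/49087 ≈ -678.88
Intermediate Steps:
a = 104082/49087 (a = -208164/(-98174) = -208164*(-1/98174) = 104082/49087 ≈ 2.1204)
O(G) + a = -681 + 104082/49087 = -33324165/49087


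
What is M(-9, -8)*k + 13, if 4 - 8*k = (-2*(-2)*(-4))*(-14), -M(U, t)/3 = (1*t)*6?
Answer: -3947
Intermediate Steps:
M(U, t) = -18*t (M(U, t) = -3*1*t*6 = -3*t*6 = -18*t)
k = -55/2 (k = 1/2 - -2*(-2)*(-4)*(-14)/8 = 1/2 - 4*(-4)*(-14)/8 = 1/2 - (-2)*(-14) = 1/2 - 1/8*224 = 1/2 - 28 = -55/2 ≈ -27.500)
M(-9, -8)*k + 13 = -18*(-8)*(-55/2) + 13 = 144*(-55/2) + 13 = -3960 + 13 = -3947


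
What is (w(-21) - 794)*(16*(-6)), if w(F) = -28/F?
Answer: 76096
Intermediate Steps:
(w(-21) - 794)*(16*(-6)) = (-28/(-21) - 794)*(16*(-6)) = (-28*(-1/21) - 794)*(-96) = (4/3 - 794)*(-96) = -2378/3*(-96) = 76096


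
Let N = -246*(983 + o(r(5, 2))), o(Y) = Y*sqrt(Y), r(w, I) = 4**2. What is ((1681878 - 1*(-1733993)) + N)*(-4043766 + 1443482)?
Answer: -8212500359756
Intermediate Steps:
r(w, I) = 16
o(Y) = Y**(3/2)
N = -257562 (N = -246*(983 + 16**(3/2)) = -246*(983 + 64) = -246*1047 = -257562)
((1681878 - 1*(-1733993)) + N)*(-4043766 + 1443482) = ((1681878 - 1*(-1733993)) - 257562)*(-4043766 + 1443482) = ((1681878 + 1733993) - 257562)*(-2600284) = (3415871 - 257562)*(-2600284) = 3158309*(-2600284) = -8212500359756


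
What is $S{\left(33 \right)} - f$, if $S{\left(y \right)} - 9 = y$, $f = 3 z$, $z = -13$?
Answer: $81$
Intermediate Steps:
$f = -39$ ($f = 3 \left(-13\right) = -39$)
$S{\left(y \right)} = 9 + y$
$S{\left(33 \right)} - f = \left(9 + 33\right) - -39 = 42 + 39 = 81$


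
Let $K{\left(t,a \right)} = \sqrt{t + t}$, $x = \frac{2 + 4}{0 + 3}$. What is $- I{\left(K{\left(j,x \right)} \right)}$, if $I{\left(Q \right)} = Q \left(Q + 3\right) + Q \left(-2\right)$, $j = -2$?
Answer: $4 - 2 i \approx 4.0 - 2.0 i$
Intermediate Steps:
$x = 2$ ($x = \frac{6}{3} = 6 \cdot \frac{1}{3} = 2$)
$K{\left(t,a \right)} = \sqrt{2} \sqrt{t}$ ($K{\left(t,a \right)} = \sqrt{2 t} = \sqrt{2} \sqrt{t}$)
$I{\left(Q \right)} = - 2 Q + Q \left(3 + Q\right)$ ($I{\left(Q \right)} = Q \left(3 + Q\right) - 2 Q = - 2 Q + Q \left(3 + Q\right)$)
$- I{\left(K{\left(j,x \right)} \right)} = - \sqrt{2} \sqrt{-2} \left(1 + \sqrt{2} \sqrt{-2}\right) = - \sqrt{2} i \sqrt{2} \left(1 + \sqrt{2} i \sqrt{2}\right) = - 2 i \left(1 + 2 i\right)$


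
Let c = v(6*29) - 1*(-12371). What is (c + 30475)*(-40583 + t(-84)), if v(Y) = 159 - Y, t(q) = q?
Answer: -1741808277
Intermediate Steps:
c = 12356 (c = (159 - 6*29) - 1*(-12371) = (159 - 1*174) + 12371 = (159 - 174) + 12371 = -15 + 12371 = 12356)
(c + 30475)*(-40583 + t(-84)) = (12356 + 30475)*(-40583 - 84) = 42831*(-40667) = -1741808277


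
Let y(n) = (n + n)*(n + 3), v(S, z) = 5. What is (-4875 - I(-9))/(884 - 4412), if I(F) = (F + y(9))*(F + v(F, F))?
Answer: 1349/1176 ≈ 1.1471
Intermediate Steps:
y(n) = 2*n*(3 + n) (y(n) = (2*n)*(3 + n) = 2*n*(3 + n))
I(F) = (5 + F)*(216 + F) (I(F) = (F + 2*9*(3 + 9))*(F + 5) = (F + 2*9*12)*(5 + F) = (F + 216)*(5 + F) = (216 + F)*(5 + F) = (5 + F)*(216 + F))
(-4875 - I(-9))/(884 - 4412) = (-4875 - (1080 + (-9)² + 221*(-9)))/(884 - 4412) = (-4875 - (1080 + 81 - 1989))/(-3528) = (-4875 - 1*(-828))*(-1/3528) = (-4875 + 828)*(-1/3528) = -4047*(-1/3528) = 1349/1176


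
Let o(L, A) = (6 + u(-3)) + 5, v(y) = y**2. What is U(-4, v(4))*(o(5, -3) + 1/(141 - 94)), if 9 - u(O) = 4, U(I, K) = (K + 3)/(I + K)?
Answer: 4769/188 ≈ 25.367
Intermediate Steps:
U(I, K) = (3 + K)/(I + K)
u(O) = 5 (u(O) = 9 - 1*4 = 9 - 4 = 5)
o(L, A) = 16 (o(L, A) = (6 + 5) + 5 = 11 + 5 = 16)
U(-4, v(4))*(o(5, -3) + 1/(141 - 94)) = ((3 + 4**2)/(-4 + 4**2))*(16 + 1/(141 - 94)) = ((3 + 16)/(-4 + 16))*(16 + 1/47) = (19/12)*(16 + 1/47) = ((1/12)*19)*(753/47) = (19/12)*(753/47) = 4769/188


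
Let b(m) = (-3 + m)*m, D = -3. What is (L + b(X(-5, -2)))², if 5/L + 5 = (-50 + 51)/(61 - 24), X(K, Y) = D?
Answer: 9778129/33856 ≈ 288.82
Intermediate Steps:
X(K, Y) = -3
L = -185/184 (L = 5/(-5 + (-50 + 51)/(61 - 24)) = 5/(-5 + 1/37) = 5/(-184/37) = 5*(-37/184) = -185/184 ≈ -1.0054)
b(m) = m*(-3 + m)
(L + b(X(-5, -2)))² = (-185/184 - 3*(-3 - 3))² = (-185/184 - 3*(-6))² = (-185/184 + 18)² = (3127/184)² = 9778129/33856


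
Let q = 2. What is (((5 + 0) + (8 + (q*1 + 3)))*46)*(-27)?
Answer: -22356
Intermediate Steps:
(((5 + 0) + (8 + (q*1 + 3)))*46)*(-27) = (((5 + 0) + (8 + (2*1 + 3)))*46)*(-27) = ((5 + (8 + (2 + 3)))*46)*(-27) = ((5 + (8 + 5))*46)*(-27) = ((5 + 13)*46)*(-27) = (18*46)*(-27) = 828*(-27) = -22356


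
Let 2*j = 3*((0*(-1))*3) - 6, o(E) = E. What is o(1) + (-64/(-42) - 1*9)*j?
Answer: 164/7 ≈ 23.429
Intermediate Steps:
j = -3 (j = (3*((0*(-1))*3) - 6)/2 = (3*(0*3) - 6)/2 = (3*0 - 6)/2 = (0 - 6)/2 = (1/2)*(-6) = -3)
o(1) + (-64/(-42) - 1*9)*j = 1 + (-64/(-42) - 1*9)*(-3) = 1 + (-64*(-1/42) - 9)*(-3) = 1 + (32/21 - 9)*(-3) = 1 - 157/21*(-3) = 1 + 157/7 = 164/7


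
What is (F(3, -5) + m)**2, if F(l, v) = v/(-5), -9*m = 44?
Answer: 1225/81 ≈ 15.123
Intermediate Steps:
m = -44/9 (m = -1/9*44 = -44/9 ≈ -4.8889)
F(l, v) = -v/5 (F(l, v) = v*(-1/5) = -v/5)
(F(3, -5) + m)**2 = (-1/5*(-5) - 44/9)**2 = (1 - 44/9)**2 = (-35/9)**2 = 1225/81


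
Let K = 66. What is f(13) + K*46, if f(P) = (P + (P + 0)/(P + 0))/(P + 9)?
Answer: 33403/11 ≈ 3036.6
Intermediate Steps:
f(P) = (1 + P)/(9 + P) (f(P) = (P + P/P)/(9 + P) = (P + 1)/(9 + P) = (1 + P)/(9 + P))
f(13) + K*46 = (1 + 13)/(9 + 13) + 66*46 = 14/22 + 3036 = (1/22)*14 + 3036 = 7/11 + 3036 = 33403/11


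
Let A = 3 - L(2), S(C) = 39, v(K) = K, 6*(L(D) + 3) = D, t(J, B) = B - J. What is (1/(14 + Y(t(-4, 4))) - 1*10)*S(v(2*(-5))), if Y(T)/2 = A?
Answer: -29523/76 ≈ -388.46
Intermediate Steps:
L(D) = -3 + D/6
A = 17/3 (A = 3 - (-3 + (⅙)*2) = 3 - (-3 + ⅓) = 3 - 1*(-8/3) = 3 + 8/3 = 17/3 ≈ 5.6667)
Y(T) = 34/3 (Y(T) = 2*(17/3) = 34/3)
(1/(14 + Y(t(-4, 4))) - 1*10)*S(v(2*(-5))) = (1/(14 + 34/3) - 1*10)*39 = (1/(76/3) - 10)*39 = (3/76 - 10)*39 = -757/76*39 = -29523/76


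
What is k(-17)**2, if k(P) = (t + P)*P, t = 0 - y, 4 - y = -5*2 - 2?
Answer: 314721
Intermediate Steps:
y = 16 (y = 4 - (-5*2 - 2) = 4 - (-10 - 2) = 4 - 1*(-12) = 4 + 12 = 16)
t = -16 (t = 0 - 1*16 = 0 - 16 = -16)
k(P) = P*(-16 + P) (k(P) = (-16 + P)*P = P*(-16 + P))
k(-17)**2 = (-17*(-16 - 17))**2 = (-17*(-33))**2 = 561**2 = 314721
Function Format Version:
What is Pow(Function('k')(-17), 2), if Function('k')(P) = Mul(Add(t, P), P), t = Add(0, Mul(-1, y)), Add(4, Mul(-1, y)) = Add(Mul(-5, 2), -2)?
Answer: 314721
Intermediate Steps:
y = 16 (y = Add(4, Mul(-1, Add(Mul(-5, 2), -2))) = Add(4, Mul(-1, Add(-10, -2))) = Add(4, Mul(-1, -12)) = Add(4, 12) = 16)
t = -16 (t = Add(0, Mul(-1, 16)) = Add(0, -16) = -16)
Function('k')(P) = Mul(P, Add(-16, P)) (Function('k')(P) = Mul(Add(-16, P), P) = Mul(P, Add(-16, P)))
Pow(Function('k')(-17), 2) = Pow(Mul(-17, Add(-16, -17)), 2) = Pow(Mul(-17, -33), 2) = Pow(561, 2) = 314721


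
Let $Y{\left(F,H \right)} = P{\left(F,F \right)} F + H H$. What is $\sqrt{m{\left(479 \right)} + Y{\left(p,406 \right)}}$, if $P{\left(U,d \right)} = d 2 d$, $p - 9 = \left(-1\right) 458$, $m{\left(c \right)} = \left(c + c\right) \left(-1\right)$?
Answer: $2 i \sqrt{45218455} \approx 13449.0 i$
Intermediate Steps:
$m{\left(c \right)} = - 2 c$ ($m{\left(c \right)} = 2 c \left(-1\right) = - 2 c$)
$p = -449$ ($p = 9 - 458 = -449$)
$P{\left(U,d \right)} = 2 d^{2}$ ($P{\left(U,d \right)} = 2 d d = 2 d^{2}$)
$Y{\left(F,H \right)} = H^{2} + 2 F^{3}$ ($Y{\left(F,H \right)} = 2 F^{2} F + H H = 2 F^{3} + H^{2} = H^{2} + 2 F^{3}$)
$\sqrt{m{\left(479 \right)} + Y{\left(p,406 \right)}} = \sqrt{\left(-2\right) 479 + \left(406^{2} + 2 \left(-449\right)^{3}\right)} = \sqrt{-958 + \left(164836 + 2 \left(-90518849\right)\right)} = \sqrt{-958 + \left(164836 - 181037698\right)} = \sqrt{-958 - 180872862} = \sqrt{-180873820} = 2 i \sqrt{45218455}$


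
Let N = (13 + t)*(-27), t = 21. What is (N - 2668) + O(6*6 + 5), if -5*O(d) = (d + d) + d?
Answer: -18053/5 ≈ -3610.6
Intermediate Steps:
O(d) = -3*d/5 (O(d) = -((d + d) + d)/5 = -(2*d + d)/5 = -3*d/5)
N = -918 (N = (13 + 21)*(-27) = 34*(-27) = -918)
(N - 2668) + O(6*6 + 5) = (-918 - 2668) - 3*(6*6 + 5)/5 = -3586 - 3*(36 + 5)/5 = -3586 - ⅗*41 = -3586 - 123/5 = -18053/5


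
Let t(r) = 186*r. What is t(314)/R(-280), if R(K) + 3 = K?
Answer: -58404/283 ≈ -206.37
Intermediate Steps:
R(K) = -3 + K
t(314)/R(-280) = (186*314)/(-3 - 280) = 58404/(-283) = 58404*(-1/283) = -58404/283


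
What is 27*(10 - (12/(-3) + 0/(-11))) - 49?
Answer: 329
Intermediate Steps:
27*(10 - (12/(-3) + 0/(-11))) - 49 = 27*(10 - (12*(-⅓) + 0*(-1/11))) - 49 = 27*(10 - (-4 + 0)) - 49 = 27*(10 - 1*(-4)) - 49 = 27*(10 + 4) - 49 = 27*14 - 49 = 378 - 49 = 329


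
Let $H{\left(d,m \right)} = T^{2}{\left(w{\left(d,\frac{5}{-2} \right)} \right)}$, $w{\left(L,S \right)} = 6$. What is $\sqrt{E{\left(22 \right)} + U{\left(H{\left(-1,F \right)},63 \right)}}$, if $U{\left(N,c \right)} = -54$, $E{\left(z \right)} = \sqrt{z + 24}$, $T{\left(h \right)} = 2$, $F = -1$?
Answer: $\sqrt{-54 + \sqrt{46}} \approx 6.8715 i$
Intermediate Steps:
$H{\left(d,m \right)} = 4$ ($H{\left(d,m \right)} = 2^{2} = 4$)
$E{\left(z \right)} = \sqrt{24 + z}$
$\sqrt{E{\left(22 \right)} + U{\left(H{\left(-1,F \right)},63 \right)}} = \sqrt{\sqrt{24 + 22} - 54} = \sqrt{\sqrt{46} - 54} = \sqrt{-54 + \sqrt{46}}$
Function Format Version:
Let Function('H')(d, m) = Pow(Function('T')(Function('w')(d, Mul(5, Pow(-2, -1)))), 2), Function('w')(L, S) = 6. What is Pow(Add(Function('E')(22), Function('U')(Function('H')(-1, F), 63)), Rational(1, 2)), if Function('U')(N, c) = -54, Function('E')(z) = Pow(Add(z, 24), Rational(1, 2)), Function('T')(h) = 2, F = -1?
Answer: Pow(Add(-54, Pow(46, Rational(1, 2))), Rational(1, 2)) ≈ Mul(6.8715, I)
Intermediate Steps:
Function('H')(d, m) = 4 (Function('H')(d, m) = Pow(2, 2) = 4)
Function('E')(z) = Pow(Add(24, z), Rational(1, 2))
Pow(Add(Function('E')(22), Function('U')(Function('H')(-1, F), 63)), Rational(1, 2)) = Pow(Add(Pow(Add(24, 22), Rational(1, 2)), -54), Rational(1, 2)) = Pow(Add(Pow(46, Rational(1, 2)), -54), Rational(1, 2)) = Pow(Add(-54, Pow(46, Rational(1, 2))), Rational(1, 2))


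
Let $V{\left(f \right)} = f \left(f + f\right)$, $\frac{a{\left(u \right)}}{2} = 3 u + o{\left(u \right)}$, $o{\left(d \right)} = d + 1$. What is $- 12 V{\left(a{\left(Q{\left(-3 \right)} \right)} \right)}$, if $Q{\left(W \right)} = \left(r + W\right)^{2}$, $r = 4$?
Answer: $-2400$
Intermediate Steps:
$Q{\left(W \right)} = \left(4 + W\right)^{2}$
$o{\left(d \right)} = 1 + d$
$a{\left(u \right)} = 2 + 8 u$ ($a{\left(u \right)} = 2 \left(3 u + \left(1 + u\right)\right) = 2 \left(1 + 4 u\right) = 2 + 8 u$)
$V{\left(f \right)} = 2 f^{2}$ ($V{\left(f \right)} = f 2 f = 2 f^{2}$)
$- 12 V{\left(a{\left(Q{\left(-3 \right)} \right)} \right)} = - 12 \cdot 2 \left(2 + 8 \left(4 - 3\right)^{2}\right)^{2} = - 12 \cdot 2 \left(2 + 8 \cdot 1^{2}\right)^{2} = - 12 \cdot 2 \left(2 + 8 \cdot 1\right)^{2} = - 12 \cdot 2 \left(2 + 8\right)^{2} = - 12 \cdot 2 \cdot 10^{2} = - 12 \cdot 2 \cdot 100 = \left(-12\right) 200 = -2400$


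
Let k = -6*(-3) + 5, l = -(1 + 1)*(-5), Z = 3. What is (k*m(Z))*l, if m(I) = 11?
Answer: 2530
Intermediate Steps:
l = 10 (l = -2*(-5) = -1*(-10) = 10)
k = 23 (k = 18 + 5 = 23)
(k*m(Z))*l = (23*11)*10 = 253*10 = 2530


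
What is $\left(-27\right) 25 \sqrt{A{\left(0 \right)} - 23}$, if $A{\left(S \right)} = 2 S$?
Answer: $- 675 i \sqrt{23} \approx - 3237.2 i$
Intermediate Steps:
$\left(-27\right) 25 \sqrt{A{\left(0 \right)} - 23} = \left(-27\right) 25 \sqrt{2 \cdot 0 - 23} = - 675 \sqrt{0 - 23} = - 675 \sqrt{-23} = - 675 i \sqrt{23}$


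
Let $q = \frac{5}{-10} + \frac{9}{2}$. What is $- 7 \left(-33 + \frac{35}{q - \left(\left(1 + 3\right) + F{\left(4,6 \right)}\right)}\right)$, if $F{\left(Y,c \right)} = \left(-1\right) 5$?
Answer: $182$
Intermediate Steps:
$q = 4$ ($q = 5 \left(- \frac{1}{10}\right) + 9 \cdot \frac{1}{2} = - \frac{1}{2} + \frac{9}{2} = 4$)
$F{\left(Y,c \right)} = -5$
$- 7 \left(-33 + \frac{35}{q - \left(\left(1 + 3\right) + F{\left(4,6 \right)}\right)}\right) = - 7 \left(-33 + \frac{35}{4 - \left(\left(1 + 3\right) - 5\right)}\right) = - 7 \left(-33 + \frac{35}{4 - \left(4 - 5\right)}\right) = - 7 \left(-33 + \frac{35}{4 - -1}\right) = - 7 \left(-33 + \frac{35}{4 + 1}\right) = - 7 \left(-33 + \frac{35}{5}\right) = - 7 \left(-33 + 35 \cdot \frac{1}{5}\right) = - 7 \left(-33 + 7\right) = \left(-7\right) \left(-26\right) = 182$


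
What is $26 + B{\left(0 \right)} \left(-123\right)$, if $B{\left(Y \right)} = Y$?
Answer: $26$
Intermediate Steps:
$26 + B{\left(0 \right)} \left(-123\right) = 26 + 0 \left(-123\right) = 26 + 0 = 26$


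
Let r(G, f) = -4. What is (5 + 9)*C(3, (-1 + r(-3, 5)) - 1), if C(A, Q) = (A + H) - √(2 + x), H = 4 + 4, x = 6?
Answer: 154 - 28*√2 ≈ 114.40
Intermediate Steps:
H = 8
C(A, Q) = 8 + A - 2*√2 (C(A, Q) = (A + 8) - √(2 + 6) = (8 + A) - √8 = (8 + A) - 2*√2 = 8 + A - 2*√2)
(5 + 9)*C(3, (-1 + r(-3, 5)) - 1) = (5 + 9)*(8 + 3 - 2*√2) = 14*(11 - 2*√2) = 154 - 28*√2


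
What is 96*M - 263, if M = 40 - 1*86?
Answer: -4679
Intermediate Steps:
M = -46 (M = 40 - 86 = -46)
96*M - 263 = 96*(-46) - 263 = -4416 - 263 = -4679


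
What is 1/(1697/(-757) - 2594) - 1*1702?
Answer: -3345034967/1965355 ≈ -1702.0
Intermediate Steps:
1/(1697/(-757) - 2594) - 1*1702 = 1/(1697*(-1/757) - 2594) - 1702 = 1/(-1697/757 - 2594) - 1702 = 1/(-1965355/757) - 1702 = -757/1965355 - 1702 = -3345034967/1965355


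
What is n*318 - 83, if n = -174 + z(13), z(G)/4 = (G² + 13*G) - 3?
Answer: 370705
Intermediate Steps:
z(G) = -12 + 4*G² + 52*G (z(G) = 4*((G² + 13*G) - 3) = 4*(-3 + G² + 13*G) = -12 + 4*G² + 52*G)
n = 1166 (n = -174 + (-12 + 4*13² + 52*13) = -174 + (-12 + 4*169 + 676) = -174 + (-12 + 676 + 676) = -174 + 1340 = 1166)
n*318 - 83 = 1166*318 - 83 = 370788 - 83 = 370705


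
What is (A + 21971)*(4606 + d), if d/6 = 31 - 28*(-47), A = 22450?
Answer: 563613648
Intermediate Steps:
d = 8082 (d = 6*(31 - 28*(-47)) = 6*(31 + 1316) = 6*1347 = 8082)
(A + 21971)*(4606 + d) = (22450 + 21971)*(4606 + 8082) = 44421*12688 = 563613648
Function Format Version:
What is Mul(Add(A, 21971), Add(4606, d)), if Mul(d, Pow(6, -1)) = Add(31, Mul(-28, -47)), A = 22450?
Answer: 563613648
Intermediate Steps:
d = 8082 (d = Mul(6, Add(31, Mul(-28, -47))) = Mul(6, Add(31, 1316)) = Mul(6, 1347) = 8082)
Mul(Add(A, 21971), Add(4606, d)) = Mul(Add(22450, 21971), Add(4606, 8082)) = Mul(44421, 12688) = 563613648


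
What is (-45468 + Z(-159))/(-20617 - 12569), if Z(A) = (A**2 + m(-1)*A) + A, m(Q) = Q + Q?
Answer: 3338/5531 ≈ 0.60351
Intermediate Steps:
m(Q) = 2*Q
Z(A) = A**2 - A (Z(A) = (A**2 + (2*(-1))*A) + A = (A**2 - 2*A) + A = A**2 - A)
(-45468 + Z(-159))/(-20617 - 12569) = (-45468 - 159*(-1 - 159))/(-20617 - 12569) = (-45468 - 159*(-160))/(-33186) = (-45468 + 25440)*(-1/33186) = -20028*(-1/33186) = 3338/5531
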